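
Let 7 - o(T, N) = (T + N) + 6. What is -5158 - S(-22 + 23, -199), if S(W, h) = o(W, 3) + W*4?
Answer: -5159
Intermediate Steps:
o(T, N) = 1 - N - T (o(T, N) = 7 - ((T + N) + 6) = 7 - ((N + T) + 6) = 7 - (6 + N + T) = 7 + (-6 - N - T) = 1 - N - T)
S(W, h) = -2 + 3*W (S(W, h) = (1 - 1*3 - W) + W*4 = (1 - 3 - W) + 4*W = (-2 - W) + 4*W = -2 + 3*W)
-5158 - S(-22 + 23, -199) = -5158 - (-2 + 3*(-22 + 23)) = -5158 - (-2 + 3*1) = -5158 - (-2 + 3) = -5158 - 1*1 = -5158 - 1 = -5159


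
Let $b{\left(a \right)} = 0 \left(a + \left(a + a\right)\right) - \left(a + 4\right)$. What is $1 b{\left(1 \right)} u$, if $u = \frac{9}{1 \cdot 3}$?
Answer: $-15$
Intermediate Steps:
$u = 3$ ($u = \frac{9}{3} = 9 \cdot \frac{1}{3} = 3$)
$b{\left(a \right)} = -4 - a$ ($b{\left(a \right)} = 0 \left(a + 2 a\right) - \left(4 + a\right) = 0 \cdot 3 a - \left(4 + a\right) = 0 - \left(4 + a\right) = -4 - a$)
$1 b{\left(1 \right)} u = 1 \left(-4 - 1\right) 3 = 1 \left(-5\right) 3 = \left(-5\right) 3 = -15$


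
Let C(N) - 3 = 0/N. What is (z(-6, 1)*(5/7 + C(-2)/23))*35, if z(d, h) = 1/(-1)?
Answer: -680/23 ≈ -29.565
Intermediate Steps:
z(d, h) = -1
C(N) = 3 (C(N) = 3 + 0/N = 3 + 0 = 3)
(z(-6, 1)*(5/7 + C(-2)/23))*35 = -(5/7 + 3/23)*35 = -1*136/161*35 = -136/161*35 = -680/23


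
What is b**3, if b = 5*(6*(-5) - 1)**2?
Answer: 110937960125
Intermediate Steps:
b = 4805 (b = 5*(-30 - 1)**2 = 5*(-31)**2 = 5*961 = 4805)
b**3 = 4805**3 = 110937960125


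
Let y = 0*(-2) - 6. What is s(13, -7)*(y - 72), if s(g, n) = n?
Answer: 546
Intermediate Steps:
y = -6 (y = 0 - 6 = -6)
s(13, -7)*(y - 72) = -7*(-6 - 72) = -7*(-78) = 546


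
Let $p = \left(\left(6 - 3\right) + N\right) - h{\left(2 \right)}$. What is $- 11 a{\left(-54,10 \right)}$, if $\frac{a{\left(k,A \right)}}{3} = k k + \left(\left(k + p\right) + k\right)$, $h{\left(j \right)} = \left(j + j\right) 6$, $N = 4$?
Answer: $-92103$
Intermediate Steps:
$h{\left(j \right)} = 12 j$ ($h{\left(j \right)} = 2 j 6 = 12 j$)
$p = -17$ ($p = \left(\left(6 - 3\right) + 4\right) - 12 \cdot 2 = \left(3 + 4\right) - 24 = 7 - 24 = -17$)
$a{\left(k,A \right)} = -51 + 3 k^{2} + 6 k$ ($a{\left(k,A \right)} = 3 \left(k k + \left(\left(k - 17\right) + k\right)\right) = 3 \left(k^{2} + \left(\left(-17 + k\right) + k\right)\right) = 3 \left(k^{2} + \left(-17 + 2 k\right)\right) = 3 \left(-17 + k^{2} + 2 k\right) = -51 + 3 k^{2} + 6 k$)
$- 11 a{\left(-54,10 \right)} = - 11 \left(-51 + 3 \left(-54\right)^{2} + 6 \left(-54\right)\right) = - 11 \left(-51 + 3 \cdot 2916 - 324\right) = - 11 \left(-51 + 8748 - 324\right) = \left(-11\right) 8373 = -92103$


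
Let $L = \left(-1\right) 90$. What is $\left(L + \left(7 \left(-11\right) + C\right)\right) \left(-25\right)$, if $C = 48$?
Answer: $2975$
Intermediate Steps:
$L = -90$
$\left(L + \left(7 \left(-11\right) + C\right)\right) \left(-25\right) = \left(-90 + \left(7 \left(-11\right) + 48\right)\right) \left(-25\right) = \left(-90 + \left(-77 + 48\right)\right) \left(-25\right) = \left(-90 - 29\right) \left(-25\right) = \left(-119\right) \left(-25\right) = 2975$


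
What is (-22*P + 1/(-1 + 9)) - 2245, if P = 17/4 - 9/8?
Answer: -18509/8 ≈ -2313.6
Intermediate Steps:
P = 25/8 (P = 17*(¼) - 9*⅛ = 17/4 - 9/8 = 25/8 ≈ 3.1250)
(-22*P + 1/(-1 + 9)) - 2245 = (-22*25/8 + 1/(-1 + 9)) - 2245 = (-275/4 + 1/8) - 2245 = (-275/4 + ⅛) - 2245 = -549/8 - 2245 = -18509/8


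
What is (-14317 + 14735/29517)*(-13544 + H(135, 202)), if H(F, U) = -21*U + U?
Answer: 7430649427936/29517 ≈ 2.5174e+8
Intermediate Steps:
H(F, U) = -20*U
(-14317 + 14735/29517)*(-13544 + H(135, 202)) = (-14317 + 14735/29517)*(-13544 - 20*202) = (-14317 + 14735*(1/29517))*(-13544 - 4040) = (-14317 + 14735/29517)*(-17584) = -422580154/29517*(-17584) = 7430649427936/29517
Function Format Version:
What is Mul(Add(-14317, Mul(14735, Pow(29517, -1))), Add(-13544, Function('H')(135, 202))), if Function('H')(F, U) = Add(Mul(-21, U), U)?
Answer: Rational(7430649427936, 29517) ≈ 2.5174e+8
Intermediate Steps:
Function('H')(F, U) = Mul(-20, U)
Mul(Add(-14317, Mul(14735, Pow(29517, -1))), Add(-13544, Function('H')(135, 202))) = Mul(Add(-14317, Mul(14735, Pow(29517, -1))), Add(-13544, Mul(-20, 202))) = Mul(Add(-14317, Mul(14735, Rational(1, 29517))), Add(-13544, -4040)) = Mul(Add(-14317, Rational(14735, 29517)), -17584) = Mul(Rational(-422580154, 29517), -17584) = Rational(7430649427936, 29517)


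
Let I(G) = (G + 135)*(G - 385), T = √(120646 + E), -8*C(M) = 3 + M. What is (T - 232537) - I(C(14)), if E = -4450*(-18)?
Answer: -11590257/64 + √200746 ≈ -1.8065e+5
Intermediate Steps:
E = 80100
C(M) = -3/8 - M/8 (C(M) = -(3 + M)/8 = -3/8 - M/8)
T = √200746 (T = √(120646 + 80100) = √200746 ≈ 448.05)
I(G) = (-385 + G)*(135 + G) (I(G) = (135 + G)*(-385 + G) = (-385 + G)*(135 + G))
(T - 232537) - I(C(14)) = (√200746 - 232537) - (-51975 + (-3/8 - ⅛*14)² - 250*(-3/8 - ⅛*14)) = (-232537 + √200746) - (-51975 + (-3/8 - 7/4)² - 250*(-3/8 - 7/4)) = (-232537 + √200746) - (-51975 + (-17/8)² - 250*(-17/8)) = (-232537 + √200746) - (-51975 + 289/64 + 2125/4) = (-232537 + √200746) - 1*(-3292111/64) = (-232537 + √200746) + 3292111/64 = -11590257/64 + √200746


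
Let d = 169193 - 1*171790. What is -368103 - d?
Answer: -365506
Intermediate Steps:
d = -2597 (d = 169193 - 171790 = -2597)
-368103 - d = -368103 - 1*(-2597) = -368103 + 2597 = -365506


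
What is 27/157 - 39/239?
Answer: 330/37523 ≈ 0.0087946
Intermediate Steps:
27/157 - 39/239 = 330/37523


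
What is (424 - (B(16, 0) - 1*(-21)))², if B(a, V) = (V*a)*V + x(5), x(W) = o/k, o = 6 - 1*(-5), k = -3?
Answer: 1488400/9 ≈ 1.6538e+5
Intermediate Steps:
o = 11 (o = 6 + 5 = 11)
x(W) = -11/3 (x(W) = 11/(-3) = 11*(-⅓) = -11/3)
B(a, V) = -11/3 + a*V² (B(a, V) = (V*a)*V - 11/3 = a*V² - 11/3 = -11/3 + a*V²)
(424 - (B(16, 0) - 1*(-21)))² = (424 - ((-11/3 + 16*0²) - 1*(-21)))² = (424 - ((-11/3 + 16*0) + 21))² = (424 - ((-11/3 + 0) + 21))² = (424 - (-11/3 + 21))² = (424 - 1*52/3)² = (424 - 52/3)² = (1220/3)² = 1488400/9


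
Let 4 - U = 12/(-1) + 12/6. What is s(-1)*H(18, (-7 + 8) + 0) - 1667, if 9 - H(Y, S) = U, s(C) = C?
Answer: -1662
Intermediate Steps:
U = 14 (U = 4 - (12/(-1) + 12/6) = 4 - (12*(-1) + 12*(1/6)) = 4 - (-12 + 2) = 4 - 1*(-10) = 4 + 10 = 14)
H(Y, S) = -5 (H(Y, S) = 9 - 1*14 = 9 - 14 = -5)
s(-1)*H(18, (-7 + 8) + 0) - 1667 = -1*(-5) - 1667 = 5 - 1667 = -1662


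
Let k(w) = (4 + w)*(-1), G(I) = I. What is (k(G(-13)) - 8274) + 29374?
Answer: 21109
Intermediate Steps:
k(w) = -4 - w
(k(G(-13)) - 8274) + 29374 = ((-4 - 1*(-13)) - 8274) + 29374 = ((-4 + 13) - 8274) + 29374 = (9 - 8274) + 29374 = -8265 + 29374 = 21109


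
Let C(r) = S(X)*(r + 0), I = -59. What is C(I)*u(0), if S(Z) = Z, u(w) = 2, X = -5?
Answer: 590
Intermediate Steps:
C(r) = -5*r (C(r) = -5*(r + 0) = -5*r)
C(I)*u(0) = -5*(-59)*2 = 295*2 = 590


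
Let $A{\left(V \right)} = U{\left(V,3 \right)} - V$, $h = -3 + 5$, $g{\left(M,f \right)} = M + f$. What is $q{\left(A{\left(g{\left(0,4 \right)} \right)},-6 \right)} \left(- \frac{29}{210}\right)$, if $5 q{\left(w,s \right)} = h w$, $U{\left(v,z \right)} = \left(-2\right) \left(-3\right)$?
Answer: $- \frac{58}{525} \approx -0.11048$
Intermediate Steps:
$U{\left(v,z \right)} = 6$
$h = 2$
$A{\left(V \right)} = 6 - V$
$q{\left(w,s \right)} = \frac{2 w}{5}$
$q{\left(A{\left(g{\left(0,4 \right)} \right)},-6 \right)} \left(- \frac{29}{210}\right) = \frac{2 \left(6 - \left(0 + 4\right)\right)}{5} \left(- \frac{29}{210}\right) = \frac{2 \left(6 - 4\right)}{5} \left(\left(-29\right) \frac{1}{210}\right) = \frac{2 \left(6 - 4\right)}{5} \left(- \frac{29}{210}\right) = \frac{2}{5} \cdot 2 \left(- \frac{29}{210}\right) = \frac{4}{5} \left(- \frac{29}{210}\right) = - \frac{58}{525}$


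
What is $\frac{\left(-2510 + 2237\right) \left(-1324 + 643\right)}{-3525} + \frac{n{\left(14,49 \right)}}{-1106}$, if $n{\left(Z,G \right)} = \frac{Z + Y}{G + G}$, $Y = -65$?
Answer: $- \frac{6716852823}{127355900} \approx -52.741$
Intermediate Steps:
$n{\left(Z,G \right)} = \frac{-65 + Z}{2 G}$ ($n{\left(Z,G \right)} = \frac{Z - 65}{G + G} = \frac{-65 + Z}{2 G}$)
$\frac{\left(-2510 + 2237\right) \left(-1324 + 643\right)}{-3525} + \frac{n{\left(14,49 \right)}}{-1106} = \frac{\left(-2510 + 2237\right) \left(-1324 + 643\right)}{-3525} + \frac{\frac{1}{2} \cdot \frac{1}{49} \left(-65 + 14\right)}{-1106} = \left(-273\right) \left(-681\right) \left(- \frac{1}{3525}\right) + \frac{1}{2} \cdot \frac{1}{49} \left(-51\right) \left(- \frac{1}{1106}\right) = 185913 \left(- \frac{1}{3525}\right) - - \frac{51}{108388} = - \frac{61971}{1175} + \frac{51}{108388} = - \frac{6716852823}{127355900}$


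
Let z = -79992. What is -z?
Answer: 79992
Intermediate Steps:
-z = -1*(-79992) = 79992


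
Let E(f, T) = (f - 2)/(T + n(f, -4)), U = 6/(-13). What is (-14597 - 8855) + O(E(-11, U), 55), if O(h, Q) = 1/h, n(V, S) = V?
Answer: -3963239/169 ≈ -23451.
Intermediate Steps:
U = -6/13 (U = 6*(-1/13) = -6/13 ≈ -0.46154)
E(f, T) = (-2 + f)/(T + f) (E(f, T) = (f - 2)/(T + f) = (-2 + f)/(T + f))
(-14597 - 8855) + O(E(-11, U), 55) = (-14597 - 8855) + 1/((-2 - 11)/(-6/13 - 11)) = -23452 + 1/(-13/(-149/13)) = -23452 + 1/(-13/149*(-13)) = -23452 + 1/(169/149) = -23452 + 149/169 = -3963239/169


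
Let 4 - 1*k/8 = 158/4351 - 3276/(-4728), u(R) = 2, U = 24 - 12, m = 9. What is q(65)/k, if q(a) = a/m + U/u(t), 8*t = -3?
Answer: 102000493/201855636 ≈ 0.50531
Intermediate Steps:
t = -3/8 (t = (⅛)*(-3) = -3/8 ≈ -0.37500)
U = 12
k = 22428404/857147 (k = 32 - 8*(158/4351 - 3276/(-4728)) = 32 - 8*(158*(1/4351) - 3276*(-1/4728)) = 32 - 8*(158/4351 + 273/394) = 32 - 8*1250075/1714294 = 32 - 5000300/857147 = 22428404/857147 ≈ 26.166)
q(a) = 6 + a/9 (q(a) = a/9 + 12/2 = a*(⅑) + 12*(½) = a/9 + 6 = 6 + a/9)
q(65)/k = (6 + (⅑)*65)/(22428404/857147) = (6 + 65/9)*(857147/22428404) = (119/9)*(857147/22428404) = 102000493/201855636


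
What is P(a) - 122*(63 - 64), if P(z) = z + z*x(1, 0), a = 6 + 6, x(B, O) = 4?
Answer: 182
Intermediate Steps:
a = 12
P(z) = 5*z (P(z) = z + z*4 = z + 4*z = 5*z)
P(a) - 122*(63 - 64) = 5*12 - 122*(63 - 64) = 60 - 122*(-1) = 60 + 122 = 182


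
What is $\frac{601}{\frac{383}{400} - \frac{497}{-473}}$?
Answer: $\frac{113709200}{379959} \approx 299.27$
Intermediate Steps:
$\frac{601}{\frac{383}{400} - \frac{497}{-473}} = \frac{601}{383 \cdot \frac{1}{400} - - \frac{497}{473}} = \frac{601}{\frac{383}{400} + \frac{497}{473}} = \frac{601}{\frac{379959}{189200}} = 601 \cdot \frac{189200}{379959} = \frac{113709200}{379959}$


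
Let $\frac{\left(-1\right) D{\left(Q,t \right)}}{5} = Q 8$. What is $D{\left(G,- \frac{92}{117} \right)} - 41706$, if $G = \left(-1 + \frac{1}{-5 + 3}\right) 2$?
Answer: $-41586$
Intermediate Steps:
$G = -3$ ($G = \left(-1 + \frac{1}{-2}\right) 2 = \left(-1 - \frac{1}{2}\right) 2 = \left(- \frac{3}{2}\right) 2 = -3$)
$D{\left(Q,t \right)} = - 40 Q$ ($D{\left(Q,t \right)} = - 5 Q 8 = - 5 \cdot 8 Q = - 40 Q$)
$D{\left(G,- \frac{92}{117} \right)} - 41706 = \left(-40\right) \left(-3\right) - 41706 = 120 - 41706 = -41586$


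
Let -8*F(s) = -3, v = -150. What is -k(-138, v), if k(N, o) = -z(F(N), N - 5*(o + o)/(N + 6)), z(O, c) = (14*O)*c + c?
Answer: -41075/44 ≈ -933.52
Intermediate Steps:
F(s) = 3/8 (F(s) = -1/8*(-3) = 3/8)
z(O, c) = c + 14*O*c (z(O, c) = 14*O*c + c = c + 14*O*c)
k(N, o) = -25*N/4 + 125*o/(2*(6 + N)) (k(N, o) = -(N - 5*(o + o)/(N + 6))*(1 + 14*(3/8)) = -(N - 5*2*o/(6 + N))*(1 + 21/4) = -(N - 10*o/(6 + N))*25/4 = -(25*N/4 - 125*o/(2*(6 + N))) = -25*N/4 + 125*o/(2*(6 + N)))
-k(-138, v) = -25*(10*(-150) - 1*(-138)*(6 - 138))/(4*(6 - 138)) = -25*(-1500 - 1*(-138)*(-132))/(4*(-132)) = -25*(-1)*(-1500 - 18216)/(4*132) = -25*(-1)*(-19716)/(4*132) = -1*41075/44 = -41075/44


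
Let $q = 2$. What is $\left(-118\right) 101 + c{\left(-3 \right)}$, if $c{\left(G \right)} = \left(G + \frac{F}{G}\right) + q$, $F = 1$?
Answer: $- \frac{35758}{3} \approx -11919.0$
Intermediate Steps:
$c{\left(G \right)} = 2 + G + \frac{1}{G}$ ($c{\left(G \right)} = \left(G + 1 \frac{1}{G}\right) + 2 = \left(G + \frac{1}{G}\right) + 2 = 2 + G + \frac{1}{G}$)
$\left(-118\right) 101 + c{\left(-3 \right)} = \left(-118\right) 101 + \left(2 - 3 + \frac{1}{-3}\right) = -11918 - \frac{4}{3} = - \frac{35758}{3}$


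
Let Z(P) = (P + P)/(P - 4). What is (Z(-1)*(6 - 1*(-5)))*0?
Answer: 0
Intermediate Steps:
Z(P) = 2*P/(-4 + P) (Z(P) = (2*P)/(-4 + P) = 2*P/(-4 + P))
(Z(-1)*(6 - 1*(-5)))*0 = ((2*(-1)/(-4 - 1))*(6 - 1*(-5)))*0 = ((2*(-1)/(-5))*(6 + 5))*0 = ((2*(-1)*(-⅕))*11)*0 = ((⅖)*11)*0 = (22/5)*0 = 0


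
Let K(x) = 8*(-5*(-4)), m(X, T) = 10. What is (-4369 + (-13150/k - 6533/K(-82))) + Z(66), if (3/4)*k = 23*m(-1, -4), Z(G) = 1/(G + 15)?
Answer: -1327260619/298080 ≈ -4452.7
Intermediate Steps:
Z(G) = 1/(15 + G)
K(x) = 160 (K(x) = 8*20 = 160)
k = 920/3 (k = 4*(23*10)/3 = (4/3)*230 = 920/3 ≈ 306.67)
(-4369 + (-13150/k - 6533/K(-82))) + Z(66) = (-4369 + (-13150/920/3 - 6533/160)) + 1/(15 + 66) = (-4369 + (-13150*3/920 - 6533*1/160)) + 1/81 = (-4369 + (-3945/92 - 6533/160)) + 1/81 = (-4369 - 308059/3680) + 1/81 = -16385979/3680 + 1/81 = -1327260619/298080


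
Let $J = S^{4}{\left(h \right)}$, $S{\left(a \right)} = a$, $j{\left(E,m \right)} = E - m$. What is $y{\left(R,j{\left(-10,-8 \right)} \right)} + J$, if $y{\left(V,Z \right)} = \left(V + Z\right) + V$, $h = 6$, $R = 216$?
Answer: $1726$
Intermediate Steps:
$y{\left(V,Z \right)} = Z + 2 V$
$J = 1296$ ($J = 6^{4} = 1296$)
$y{\left(R,j{\left(-10,-8 \right)} \right)} + J = \left(\left(-10 - -8\right) + 2 \cdot 216\right) + 1296 = \left(\left(-10 + 8\right) + 432\right) + 1296 = \left(-2 + 432\right) + 1296 = 430 + 1296 = 1726$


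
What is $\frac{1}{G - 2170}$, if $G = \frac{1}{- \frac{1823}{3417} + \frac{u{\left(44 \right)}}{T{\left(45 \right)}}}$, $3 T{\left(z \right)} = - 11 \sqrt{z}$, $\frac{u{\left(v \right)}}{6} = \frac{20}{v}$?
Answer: $- \frac{101115985301161}{219619766490595489} - \frac{8476695414 \sqrt{5}}{219619766490595489} \approx -0.0004605$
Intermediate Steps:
$u{\left(v \right)} = \frac{120}{v}$ ($u{\left(v \right)} = 6 \frac{20}{v} = \frac{120}{v}$)
$T{\left(z \right)} = - \frac{11 \sqrt{z}}{3}$ ($T{\left(z \right)} = \frac{\left(-11\right) \sqrt{z}}{3} = - \frac{11 \sqrt{z}}{3}$)
$G = \frac{1}{- \frac{1823}{3417} - \frac{6 \sqrt{5}}{121}}$ ($G = \frac{1}{- \frac{1823}{3417} + \frac{120 \cdot \frac{1}{44}}{\left(- \frac{11}{3}\right) \sqrt{45}}} = \frac{1}{\left(-1823\right) \frac{1}{3417} + \frac{120 \cdot \frac{1}{44}}{\left(- \frac{11}{3}\right) 3 \sqrt{5}}} = \frac{1}{- \frac{1823}{3417} + \frac{30}{11 \left(- 11 \sqrt{5}\right)}} = \frac{1}{- \frac{1823}{3417} + \frac{30 \left(- \frac{\sqrt{5}}{55}\right)}{11}} = \frac{1}{- \frac{1823}{3417} - \frac{6 \sqrt{5}}{121}} \approx -1.5519$)
$\frac{1}{G - 2170} = \frac{1}{\left(- \frac{91201585431}{46555199869} + \frac{8476695414 \sqrt{5}}{46555199869}\right) - 2170} = \frac{1}{- \frac{101115985301161}{46555199869} + \frac{8476695414 \sqrt{5}}{46555199869}}$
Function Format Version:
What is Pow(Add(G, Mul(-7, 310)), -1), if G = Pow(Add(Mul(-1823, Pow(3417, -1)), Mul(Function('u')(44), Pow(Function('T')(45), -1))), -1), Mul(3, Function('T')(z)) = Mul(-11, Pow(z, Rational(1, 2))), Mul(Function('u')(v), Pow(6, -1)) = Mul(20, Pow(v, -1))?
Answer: Add(Rational(-101115985301161, 219619766490595489), Mul(Rational(-8476695414, 219619766490595489), Pow(5, Rational(1, 2)))) ≈ -0.00046050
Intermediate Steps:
Function('u')(v) = Mul(120, Pow(v, -1)) (Function('u')(v) = Mul(6, Mul(20, Pow(v, -1))) = Mul(120, Pow(v, -1)))
Function('T')(z) = Mul(Rational(-11, 3), Pow(z, Rational(1, 2))) (Function('T')(z) = Mul(Rational(1, 3), Mul(-11, Pow(z, Rational(1, 2)))) = Mul(Rational(-11, 3), Pow(z, Rational(1, 2))))
G = Pow(Add(Rational(-1823, 3417), Mul(Rational(-6, 121), Pow(5, Rational(1, 2)))), -1) (G = Pow(Add(Mul(-1823, Pow(3417, -1)), Mul(Mul(120, Pow(44, -1)), Pow(Mul(Rational(-11, 3), Pow(45, Rational(1, 2))), -1))), -1) = Pow(Add(Mul(-1823, Rational(1, 3417)), Mul(Mul(120, Rational(1, 44)), Pow(Mul(Rational(-11, 3), Mul(3, Pow(5, Rational(1, 2)))), -1))), -1) = Pow(Add(Rational(-1823, 3417), Mul(Rational(30, 11), Pow(Mul(-11, Pow(5, Rational(1, 2))), -1))), -1) = Pow(Add(Rational(-1823, 3417), Mul(Rational(30, 11), Mul(Rational(-1, 55), Pow(5, Rational(1, 2))))), -1) = Pow(Add(Rational(-1823, 3417), Mul(Rational(-6, 121), Pow(5, Rational(1, 2)))), -1) ≈ -1.5519)
Pow(Add(G, Mul(-7, 310)), -1) = Pow(Add(Add(Rational(-91201585431, 46555199869), Mul(Rational(8476695414, 46555199869), Pow(5, Rational(1, 2)))), Mul(-7, 310)), -1) = Pow(Add(Add(Rational(-91201585431, 46555199869), Mul(Rational(8476695414, 46555199869), Pow(5, Rational(1, 2)))), -2170), -1) = Pow(Add(Rational(-101115985301161, 46555199869), Mul(Rational(8476695414, 46555199869), Pow(5, Rational(1, 2)))), -1)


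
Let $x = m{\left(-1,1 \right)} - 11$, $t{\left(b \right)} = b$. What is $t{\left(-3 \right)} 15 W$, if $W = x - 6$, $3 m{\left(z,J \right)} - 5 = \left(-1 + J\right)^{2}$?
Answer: $690$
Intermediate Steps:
$m{\left(z,J \right)} = \frac{5}{3} + \frac{\left(-1 + J\right)^{2}}{3}$
$x = - \frac{28}{3}$ ($x = \left(\frac{5}{3} + \frac{\left(-1 + 1\right)^{2}}{3}\right) - 11 = \left(\frac{5}{3} + \frac{0^{2}}{3}\right) - 11 = \left(\frac{5}{3} + \frac{1}{3} \cdot 0\right) - 11 = \left(\frac{5}{3} + 0\right) - 11 = \frac{5}{3} - 11 = - \frac{28}{3} \approx -9.3333$)
$W = - \frac{46}{3}$ ($W = - \frac{28}{3} - 6 = - \frac{46}{3} \approx -15.333$)
$t{\left(-3 \right)} 15 W = \left(-3\right) 15 \left(- \frac{46}{3}\right) = \left(-45\right) \left(- \frac{46}{3}\right) = 690$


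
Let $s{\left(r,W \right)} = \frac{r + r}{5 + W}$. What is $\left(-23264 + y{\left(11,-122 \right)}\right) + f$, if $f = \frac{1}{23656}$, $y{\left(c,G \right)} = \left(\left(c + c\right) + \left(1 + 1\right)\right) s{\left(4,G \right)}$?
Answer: $- \frac{21464508121}{922584} \approx -23266.0$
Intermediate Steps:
$s{\left(r,W \right)} = \frac{2 r}{5 + W}$
$y{\left(c,G \right)} = \frac{8 \left(2 + 2 c\right)}{5 + G}$ ($y{\left(c,G \right)} = \left(\left(c + c\right) + \left(1 + 1\right)\right) 2 \cdot 4 \frac{1}{5 + G} = \left(2 c + 2\right) \frac{8}{5 + G} = \left(2 + 2 c\right) \frac{8}{5 + G} = \frac{8 \left(2 + 2 c\right)}{5 + G}$)
$f = \frac{1}{23656} \approx 4.2273 \cdot 10^{-5}$
$\left(-23264 + y{\left(11,-122 \right)}\right) + f = \left(-23264 + \frac{16 \left(1 + 11\right)}{5 - 122}\right) + \frac{1}{23656} = \left(-23264 + 16 \frac{1}{-117} \cdot 12\right) + \frac{1}{23656} = \left(-23264 + 16 \left(- \frac{1}{117}\right) 12\right) + \frac{1}{23656} = \left(-23264 - \frac{64}{39}\right) + \frac{1}{23656} = - \frac{907360}{39} + \frac{1}{23656} = - \frac{21464508121}{922584}$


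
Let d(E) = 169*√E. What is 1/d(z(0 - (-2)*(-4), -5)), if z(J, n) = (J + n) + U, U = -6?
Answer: -I*√19/3211 ≈ -0.0013575*I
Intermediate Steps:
z(J, n) = -6 + J + n (z(J, n) = (J + n) - 6 = -6 + J + n)
1/d(z(0 - (-2)*(-4), -5)) = 1/(169*√(-6 + (0 - (-2)*(-4)) - 5)) = 1/(169*√(-6 + (0 - 1*8) - 5)) = 1/(169*√(-6 + (0 - 8) - 5)) = 1/(169*√(-6 - 8 - 5)) = 1/(169*√(-19)) = 1/(169*(I*√19)) = 1/(169*I*√19) = -I*√19/3211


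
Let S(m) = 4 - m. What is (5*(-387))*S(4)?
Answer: 0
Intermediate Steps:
(5*(-387))*S(4) = (5*(-387))*(4 - 1*4) = -1935*(4 - 4) = -1935*0 = 0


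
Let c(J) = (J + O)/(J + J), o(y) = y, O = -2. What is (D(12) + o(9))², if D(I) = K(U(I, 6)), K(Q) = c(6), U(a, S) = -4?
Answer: 784/9 ≈ 87.111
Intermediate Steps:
c(J) = (-2 + J)/(2*J) (c(J) = (J - 2)/(J + J) = (-2 + J)/((2*J)) = (-2 + J)*(1/(2*J)) = (-2 + J)/(2*J))
K(Q) = ⅓ (K(Q) = (½)*(-2 + 6)/6 = (½)*(⅙)*4 = ⅓)
D(I) = ⅓
(D(12) + o(9))² = (⅓ + 9)² = (28/3)² = 784/9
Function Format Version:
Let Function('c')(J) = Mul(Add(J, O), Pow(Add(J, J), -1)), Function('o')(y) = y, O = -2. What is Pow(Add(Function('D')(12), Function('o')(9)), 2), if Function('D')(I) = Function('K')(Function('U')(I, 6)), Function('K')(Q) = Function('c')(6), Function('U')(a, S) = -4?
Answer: Rational(784, 9) ≈ 87.111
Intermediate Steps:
Function('c')(J) = Mul(Rational(1, 2), Pow(J, -1), Add(-2, J)) (Function('c')(J) = Mul(Add(J, -2), Pow(Add(J, J), -1)) = Mul(Add(-2, J), Pow(Mul(2, J), -1)) = Mul(Add(-2, J), Mul(Rational(1, 2), Pow(J, -1))) = Mul(Rational(1, 2), Pow(J, -1), Add(-2, J)))
Function('K')(Q) = Rational(1, 3) (Function('K')(Q) = Mul(Rational(1, 2), Pow(6, -1), Add(-2, 6)) = Mul(Rational(1, 2), Rational(1, 6), 4) = Rational(1, 3))
Function('D')(I) = Rational(1, 3)
Pow(Add(Function('D')(12), Function('o')(9)), 2) = Pow(Add(Rational(1, 3), 9), 2) = Pow(Rational(28, 3), 2) = Rational(784, 9)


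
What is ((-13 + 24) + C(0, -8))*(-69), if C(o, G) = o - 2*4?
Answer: -207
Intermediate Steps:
C(o, G) = -8 + o (C(o, G) = o - 8 = -8 + o)
((-13 + 24) + C(0, -8))*(-69) = ((-13 + 24) + (-8 + 0))*(-69) = (11 - 8)*(-69) = 3*(-69) = -207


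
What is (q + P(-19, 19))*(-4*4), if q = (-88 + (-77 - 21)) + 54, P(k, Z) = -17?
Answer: 2384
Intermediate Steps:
q = -132 (q = (-88 - 98) + 54 = -186 + 54 = -132)
(q + P(-19, 19))*(-4*4) = (-132 - 17)*(-4*4) = -149*(-16) = 2384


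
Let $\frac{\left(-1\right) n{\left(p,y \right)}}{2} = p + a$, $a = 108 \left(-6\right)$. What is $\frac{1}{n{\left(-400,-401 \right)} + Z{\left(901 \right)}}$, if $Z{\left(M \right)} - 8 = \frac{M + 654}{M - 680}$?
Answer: $\frac{221}{466539} \approx 0.0004737$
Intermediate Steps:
$a = -648$
$Z{\left(M \right)} = 8 + \frac{654 + M}{-680 + M}$ ($Z{\left(M \right)} = 8 + \frac{M + 654}{M - 680} = 8 + \frac{654 + M}{-680 + M}$)
$n{\left(p,y \right)} = 1296 - 2 p$ ($n{\left(p,y \right)} = - 2 \left(p - 648\right) = - 2 \left(-648 + p\right) = 1296 - 2 p$)
$\frac{1}{n{\left(-400,-401 \right)} + Z{\left(901 \right)}} = \frac{1}{\left(1296 - -800\right) + \frac{-4786 + 9 \cdot 901}{-680 + 901}} = \frac{1}{\left(1296 + 800\right) + \frac{-4786 + 8109}{221}} = \frac{1}{2096 + \frac{1}{221} \cdot 3323} = \frac{1}{2096 + \frac{3323}{221}} = \frac{1}{\frac{466539}{221}} = \frac{221}{466539}$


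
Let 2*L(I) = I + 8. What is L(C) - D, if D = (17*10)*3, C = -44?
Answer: -528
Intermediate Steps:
D = 510 (D = 170*3 = 510)
L(I) = 4 + I/2 (L(I) = (I + 8)/2 = (8 + I)/2 = 4 + I/2)
L(C) - D = (4 + (1/2)*(-44)) - 1*510 = (4 - 22) - 510 = -18 - 510 = -528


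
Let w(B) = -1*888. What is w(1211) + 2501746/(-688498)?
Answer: -306943985/344249 ≈ -891.63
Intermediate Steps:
w(B) = -888
w(1211) + 2501746/(-688498) = -888 + 2501746/(-688498) = -888 + 2501746*(-1/688498) = -888 - 1250873/344249 = -306943985/344249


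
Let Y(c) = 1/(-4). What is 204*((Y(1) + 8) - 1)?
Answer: 1377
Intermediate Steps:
Y(c) = -1/4
204*((Y(1) + 8) - 1) = 204*((-1/4 + 8) - 1) = 204*(31/4 - 1) = 204*(27/4) = 1377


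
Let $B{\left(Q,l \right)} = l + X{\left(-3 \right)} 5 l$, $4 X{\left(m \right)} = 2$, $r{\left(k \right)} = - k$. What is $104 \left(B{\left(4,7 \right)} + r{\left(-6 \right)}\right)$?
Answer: $3172$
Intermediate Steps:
$X{\left(m \right)} = \frac{1}{2}$ ($X{\left(m \right)} = \frac{1}{4} \cdot 2 = \frac{1}{2}$)
$B{\left(Q,l \right)} = \frac{7 l}{2}$ ($B{\left(Q,l \right)} = l + \frac{1}{2} \cdot 5 l = l + \frac{5 l}{2} = \frac{7 l}{2}$)
$104 \left(B{\left(4,7 \right)} + r{\left(-6 \right)}\right) = 104 \left(\frac{7}{2} \cdot 7 - -6\right) = 104 \left(\frac{49}{2} + 6\right) = 104 \cdot \frac{61}{2} = 3172$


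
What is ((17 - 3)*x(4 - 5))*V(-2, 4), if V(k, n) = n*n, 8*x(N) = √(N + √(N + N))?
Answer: 28*√(-1 + I*√2) ≈ 16.94 + 32.726*I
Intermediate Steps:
x(N) = √(N + √2*√N)/8 (x(N) = √(N + √(N + N))/8 = √(N + √(2*N))/8 = √(N + √2*√N)/8)
V(k, n) = n²
((17 - 3)*x(4 - 5))*V(-2, 4) = ((17 - 3)*(√((4 - 5) + √2*√(4 - 5))/8))*4² = (14*(√(-1 + √2*√(-1))/8))*16 = (14*(√(-1 + √2*I)/8))*16 = (14*(√(-1 + I*√2)/8))*16 = (7*√(-1 + I*√2)/4)*16 = 28*√(-1 + I*√2)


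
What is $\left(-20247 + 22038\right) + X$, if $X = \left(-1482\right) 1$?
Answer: $309$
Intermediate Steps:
$X = -1482$
$\left(-20247 + 22038\right) + X = \left(-20247 + 22038\right) - 1482 = 1791 - 1482 = 309$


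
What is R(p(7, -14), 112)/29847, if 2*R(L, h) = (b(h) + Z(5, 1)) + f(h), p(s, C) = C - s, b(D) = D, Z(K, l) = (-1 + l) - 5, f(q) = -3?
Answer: 52/29847 ≈ 0.0017422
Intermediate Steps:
Z(K, l) = -6 + l
R(L, h) = -4 + h/2 (R(L, h) = ((h + (-6 + 1)) - 3)/2 = ((h - 5) - 3)/2 = ((-5 + h) - 3)/2 = (-8 + h)/2 = -4 + h/2)
R(p(7, -14), 112)/29847 = (-4 + (½)*112)/29847 = (-4 + 56)*(1/29847) = 52*(1/29847) = 52/29847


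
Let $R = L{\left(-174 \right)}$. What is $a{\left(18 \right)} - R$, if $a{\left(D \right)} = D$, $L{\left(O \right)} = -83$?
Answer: $101$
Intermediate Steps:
$R = -83$
$a{\left(18 \right)} - R = 18 - -83 = 18 + 83 = 101$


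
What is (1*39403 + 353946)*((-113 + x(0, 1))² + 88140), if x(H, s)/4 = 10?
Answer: 36765937681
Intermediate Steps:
x(H, s) = 40 (x(H, s) = 4*10 = 40)
(1*39403 + 353946)*((-113 + x(0, 1))² + 88140) = (1*39403 + 353946)*((-113 + 40)² + 88140) = (39403 + 353946)*((-73)² + 88140) = 393349*(5329 + 88140) = 393349*93469 = 36765937681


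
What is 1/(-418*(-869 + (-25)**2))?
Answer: 1/101992 ≈ 9.8047e-6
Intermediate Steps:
1/(-418*(-869 + (-25)**2)) = 1/(-418*(-869 + 625)) = 1/(-418*(-244)) = 1/101992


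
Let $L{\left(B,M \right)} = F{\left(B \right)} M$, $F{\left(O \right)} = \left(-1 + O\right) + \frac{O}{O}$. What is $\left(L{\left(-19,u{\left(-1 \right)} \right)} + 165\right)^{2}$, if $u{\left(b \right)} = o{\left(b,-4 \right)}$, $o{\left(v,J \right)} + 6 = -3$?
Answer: $112896$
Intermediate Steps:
$F{\left(O \right)} = O$ ($F{\left(O \right)} = \left(-1 + O\right) + 1 = O$)
$o{\left(v,J \right)} = -9$ ($o{\left(v,J \right)} = -6 - 3 = -9$)
$u{\left(b \right)} = -9$
$L{\left(B,M \right)} = B M$
$\left(L{\left(-19,u{\left(-1 \right)} \right)} + 165\right)^{2} = \left(\left(-19\right) \left(-9\right) + 165\right)^{2} = \left(171 + 165\right)^{2} = 336^{2} = 112896$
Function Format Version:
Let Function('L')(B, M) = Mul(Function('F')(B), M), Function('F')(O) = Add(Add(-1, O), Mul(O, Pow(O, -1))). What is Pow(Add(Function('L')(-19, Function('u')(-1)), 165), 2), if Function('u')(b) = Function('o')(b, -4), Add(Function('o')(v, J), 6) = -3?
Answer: 112896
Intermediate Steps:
Function('F')(O) = O (Function('F')(O) = Add(Add(-1, O), 1) = O)
Function('o')(v, J) = -9 (Function('o')(v, J) = Add(-6, -3) = -9)
Function('u')(b) = -9
Function('L')(B, M) = Mul(B, M)
Pow(Add(Function('L')(-19, Function('u')(-1)), 165), 2) = Pow(Add(Mul(-19, -9), 165), 2) = Pow(Add(171, 165), 2) = Pow(336, 2) = 112896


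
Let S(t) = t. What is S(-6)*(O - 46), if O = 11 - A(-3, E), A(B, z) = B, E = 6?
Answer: 192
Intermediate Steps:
O = 14 (O = 11 - 1*(-3) = 11 + 3 = 14)
S(-6)*(O - 46) = -6*(14 - 46) = -6*(-32) = 192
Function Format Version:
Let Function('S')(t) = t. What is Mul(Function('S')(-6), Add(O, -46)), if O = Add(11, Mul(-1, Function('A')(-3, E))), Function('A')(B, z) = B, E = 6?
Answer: 192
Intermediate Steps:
O = 14 (O = Add(11, Mul(-1, -3)) = Add(11, 3) = 14)
Mul(Function('S')(-6), Add(O, -46)) = Mul(-6, Add(14, -46)) = Mul(-6, -32) = 192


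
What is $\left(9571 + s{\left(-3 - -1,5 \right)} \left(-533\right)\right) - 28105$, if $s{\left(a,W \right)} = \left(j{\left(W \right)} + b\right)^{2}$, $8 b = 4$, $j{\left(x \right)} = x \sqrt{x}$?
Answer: $- \frac{341169}{4} - 2665 \sqrt{5} \approx -91251.0$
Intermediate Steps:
$j{\left(x \right)} = x^{\frac{3}{2}}$
$b = \frac{1}{2}$ ($b = \frac{1}{8} \cdot 4 = \frac{1}{2} \approx 0.5$)
$s{\left(a,W \right)} = \left(\frac{1}{2} + W^{\frac{3}{2}}\right)^{2}$ ($s{\left(a,W \right)} = \left(W^{\frac{3}{2}} + \frac{1}{2}\right)^{2} = \left(\frac{1}{2} + W^{\frac{3}{2}}\right)^{2}$)
$\left(9571 + s{\left(-3 - -1,5 \right)} \left(-533\right)\right) - 28105 = \left(9571 + \frac{\left(1 + 2 \cdot 5^{\frac{3}{2}}\right)^{2}}{4} \left(-533\right)\right) - 28105 = \left(9571 + \frac{\left(1 + 2 \cdot 5 \sqrt{5}\right)^{2}}{4} \left(-533\right)\right) - 28105 = \left(9571 + \frac{\left(1 + 10 \sqrt{5}\right)^{2}}{4} \left(-533\right)\right) - 28105 = \left(9571 - \frac{533 \left(1 + 10 \sqrt{5}\right)^{2}}{4}\right) - 28105 = -18534 - \frac{533 \left(1 + 10 \sqrt{5}\right)^{2}}{4}$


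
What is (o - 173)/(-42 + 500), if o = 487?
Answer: 157/229 ≈ 0.68559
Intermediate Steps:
(o - 173)/(-42 + 500) = (487 - 173)/(-42 + 500) = 314/458 = 314*(1/458) = 157/229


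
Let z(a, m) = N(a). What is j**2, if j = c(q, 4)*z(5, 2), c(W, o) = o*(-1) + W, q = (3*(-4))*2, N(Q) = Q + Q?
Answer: 78400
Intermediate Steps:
N(Q) = 2*Q
z(a, m) = 2*a
q = -24 (q = -12*2 = -24)
c(W, o) = W - o (c(W, o) = -o + W = W - o)
j = -280 (j = (-24 - 1*4)*(2*5) = (-24 - 4)*10 = -28*10 = -280)
j**2 = (-280)**2 = 78400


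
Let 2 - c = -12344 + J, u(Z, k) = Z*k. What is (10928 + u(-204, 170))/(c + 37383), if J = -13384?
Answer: -23752/63113 ≈ -0.37634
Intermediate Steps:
c = 25730 (c = 2 - (-12344 - 13384) = 2 - 1*(-25728) = 2 + 25728 = 25730)
(10928 + u(-204, 170))/(c + 37383) = (10928 - 204*170)/(25730 + 37383) = (10928 - 34680)/63113 = -23752*1/63113 = -23752/63113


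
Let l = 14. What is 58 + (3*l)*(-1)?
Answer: 16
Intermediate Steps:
58 + (3*l)*(-1) = 58 + (3*14)*(-1) = 58 + 42*(-1) = 58 - 42 = 16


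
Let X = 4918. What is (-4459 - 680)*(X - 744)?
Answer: -21450186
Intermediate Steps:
(-4459 - 680)*(X - 744) = (-4459 - 680)*(4918 - 744) = -5139*4174 = -21450186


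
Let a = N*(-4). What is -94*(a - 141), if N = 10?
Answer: 17014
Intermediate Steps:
a = -40 (a = 10*(-4) = -40)
-94*(a - 141) = -94*(-40 - 141) = -94*(-181) = 17014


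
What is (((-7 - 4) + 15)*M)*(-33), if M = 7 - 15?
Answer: 1056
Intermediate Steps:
M = -8
(((-7 - 4) + 15)*M)*(-33) = (((-7 - 4) + 15)*(-8))*(-33) = ((-11 + 15)*(-8))*(-33) = (4*(-8))*(-33) = -32*(-33) = 1056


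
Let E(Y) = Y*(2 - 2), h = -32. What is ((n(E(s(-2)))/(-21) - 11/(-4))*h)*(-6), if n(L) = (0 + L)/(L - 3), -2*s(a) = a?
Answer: 528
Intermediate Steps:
s(a) = -a/2
E(Y) = 0 (E(Y) = Y*0 = 0)
n(L) = L/(-3 + L)
((n(E(s(-2)))/(-21) - 11/(-4))*h)*(-6) = (((0/(-3 + 0))/(-21) - 11/(-4))*(-32))*(-6) = (((0/(-3))*(-1/21) - 11*(-¼))*(-32))*(-6) = (((0*(-⅓))*(-1/21) + 11/4)*(-32))*(-6) = ((0*(-1/21) + 11/4)*(-32))*(-6) = ((0 + 11/4)*(-32))*(-6) = ((11/4)*(-32))*(-6) = -88*(-6) = 528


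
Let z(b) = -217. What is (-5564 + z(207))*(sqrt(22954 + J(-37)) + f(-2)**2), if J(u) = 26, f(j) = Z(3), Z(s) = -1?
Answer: -5781 - 11562*sqrt(5745) ≈ -8.8213e+5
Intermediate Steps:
f(j) = -1
(-5564 + z(207))*(sqrt(22954 + J(-37)) + f(-2)**2) = (-5564 - 217)*(sqrt(22954 + 26) + (-1)**2) = -5781*(sqrt(22980) + 1) = -5781*(2*sqrt(5745) + 1) = -5781*(1 + 2*sqrt(5745)) = -5781 - 11562*sqrt(5745)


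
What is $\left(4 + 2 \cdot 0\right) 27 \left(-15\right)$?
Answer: $-1620$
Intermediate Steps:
$\left(4 + 2 \cdot 0\right) 27 \left(-15\right) = \left(4 + 0\right) 27 \left(-15\right) = 4 \cdot 27 \left(-15\right) = 108 \left(-15\right) = -1620$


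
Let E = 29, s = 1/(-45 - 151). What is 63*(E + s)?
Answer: 51147/28 ≈ 1826.7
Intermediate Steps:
s = -1/196 (s = 1/(-196) = -1/196 ≈ -0.0051020)
63*(E + s) = 63*(29 - 1/196) = 63*(5683/196) = 51147/28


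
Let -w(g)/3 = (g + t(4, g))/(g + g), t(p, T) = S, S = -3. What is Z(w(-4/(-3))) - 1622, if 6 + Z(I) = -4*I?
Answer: -3271/2 ≈ -1635.5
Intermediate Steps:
t(p, T) = -3
w(g) = -3*(-3 + g)/(2*g) (w(g) = -3*(g - 3)/(g + g) = -3*(-3 + g)/(2*g))
Z(I) = -6 - 4*I
Z(w(-4/(-3))) - 1622 = (-6 - 6*(3 - (-4)/(-3))/((-4/(-3)))) - 1622 = (-6 - 6*(3 - (-4)*(-1)/3)/((-4*(-⅓)))) - 1622 = (-6 - 6*(3 - 1*4/3)/4/3) - 1622 = (-6 - 6*3*(3 - 4/3)/4) - 1622 = (-6 - 6*3*5/(4*3)) - 1622 = (-6 - 4*15/8) - 1622 = (-6 - 15/2) - 1622 = -27/2 - 1622 = -3271/2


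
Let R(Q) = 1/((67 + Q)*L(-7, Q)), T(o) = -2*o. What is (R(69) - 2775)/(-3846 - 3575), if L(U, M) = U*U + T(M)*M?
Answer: 3575110201/9560682088 ≈ 0.37394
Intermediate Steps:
L(U, M) = U² - 2*M² (L(U, M) = U*U + (-2*M)*M = U² - 2*M²)
R(Q) = 1/((49 - 2*Q²)*(67 + Q)) (R(Q) = 1/((67 + Q)*((-7)² - 2*Q²)) = 1/((67 + Q)*(49 - 2*Q²)) = 1/((49 - 2*Q²)*(67 + Q)))
(R(69) - 2775)/(-3846 - 3575) = (1/((49 - 2*69²)*(67 + 69)) - 2775)/(-3846 - 3575) = (1/((49 - 2*4761)*136) - 2775)/(-7421) = ((1/136)/(49 - 9522) - 2775)*(-1/7421) = ((1/136)/(-9473) - 2775)*(-1/7421) = (-1/9473*1/136 - 2775)*(-1/7421) = (-1/1288328 - 2775)*(-1/7421) = -3575110201/1288328*(-1/7421) = 3575110201/9560682088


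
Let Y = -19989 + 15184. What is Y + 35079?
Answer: 30274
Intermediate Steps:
Y = -4805
Y + 35079 = -4805 + 35079 = 30274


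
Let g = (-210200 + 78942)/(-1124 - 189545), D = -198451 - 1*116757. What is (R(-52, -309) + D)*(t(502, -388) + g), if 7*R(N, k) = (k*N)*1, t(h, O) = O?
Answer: 161756460805832/1334683 ≈ 1.2119e+8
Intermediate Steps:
R(N, k) = N*k/7 (R(N, k) = ((k*N)*1)/7 = ((N*k)*1)/7 = (N*k)/7 = N*k/7)
D = -315208 (D = -198451 - 116757 = -315208)
g = 131258/190669 (g = -131258/(-190669) = -131258*(-1/190669) = 131258/190669 ≈ 0.68841)
(R(-52, -309) + D)*(t(502, -388) + g) = ((1/7)*(-52)*(-309) - 315208)*(-388 + 131258/190669) = (16068/7 - 315208)*(-73848314/190669) = -2190388/7*(-73848314/190669) = 161756460805832/1334683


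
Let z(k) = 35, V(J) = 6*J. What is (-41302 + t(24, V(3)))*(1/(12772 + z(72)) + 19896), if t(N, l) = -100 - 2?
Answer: -10550073454492/12807 ≈ -8.2377e+8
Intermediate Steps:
t(N, l) = -102
(-41302 + t(24, V(3)))*(1/(12772 + z(72)) + 19896) = (-41302 - 102)*(1/(12772 + 35) + 19896) = -41404*(1/12807 + 19896) = -41404*254808073/12807 = -10550073454492/12807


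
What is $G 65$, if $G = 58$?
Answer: $3770$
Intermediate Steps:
$G 65 = 58 \cdot 65 = 3770$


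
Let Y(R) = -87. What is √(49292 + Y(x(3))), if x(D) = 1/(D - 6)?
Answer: √49205 ≈ 221.82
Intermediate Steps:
x(D) = 1/(-6 + D)
√(49292 + Y(x(3))) = √(49292 - 87) = √49205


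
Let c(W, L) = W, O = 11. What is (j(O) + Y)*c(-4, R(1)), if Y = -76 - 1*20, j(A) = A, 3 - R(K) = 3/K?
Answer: 340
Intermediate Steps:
R(K) = 3 - 3/K
Y = -96 (Y = -76 - 20 = -96)
(j(O) + Y)*c(-4, R(1)) = (11 - 96)*(-4) = -85*(-4) = 340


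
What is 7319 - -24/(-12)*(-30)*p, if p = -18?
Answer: 6239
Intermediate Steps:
7319 - -24/(-12)*(-30)*p = 7319 - -24/(-12)*(-30)*(-18) = 7319 - -24*(-1/12)*(-30)*(-18) = 7319 - 2*(-30)*(-18) = 7319 - (-60)*(-18) = 7319 - 1*1080 = 7319 - 1080 = 6239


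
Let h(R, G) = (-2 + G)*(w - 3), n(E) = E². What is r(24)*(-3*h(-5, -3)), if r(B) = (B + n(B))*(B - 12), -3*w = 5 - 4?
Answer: -360000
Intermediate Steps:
w = -⅓ (w = -(5 - 4)/3 = -⅓*1 = -⅓ ≈ -0.33333)
h(R, G) = 20/3 - 10*G/3 (h(R, G) = (-2 + G)*(-⅓ - 3) = (-2 + G)*(-10/3) = 20/3 - 10*G/3)
r(B) = (-12 + B)*(B + B²) (r(B) = (B + B²)*(B - 12) = (B + B²)*(-12 + B) = (-12 + B)*(B + B²))
r(24)*(-3*h(-5, -3)) = (24*(-12 + 24² - 11*24))*(-3*(20/3 - 10/3*(-3))) = (24*(-12 + 576 - 264))*(-3*(20/3 + 10)) = (24*300)*(-3*50/3) = 7200*(-50) = -360000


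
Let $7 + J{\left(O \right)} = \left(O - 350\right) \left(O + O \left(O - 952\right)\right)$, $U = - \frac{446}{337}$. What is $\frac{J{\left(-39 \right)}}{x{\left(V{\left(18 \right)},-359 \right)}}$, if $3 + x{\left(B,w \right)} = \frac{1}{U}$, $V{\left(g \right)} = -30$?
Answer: $\frac{6698606462}{1675} \approx 3.9992 \cdot 10^{6}$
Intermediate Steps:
$U = - \frac{446}{337}$ ($U = \left(-446\right) \frac{1}{337} = - \frac{446}{337} \approx -1.3234$)
$J{\left(O \right)} = -7 + \left(-350 + O\right) \left(O + O \left(-952 + O\right)\right)$ ($J{\left(O \right)} = -7 + \left(O - 350\right) \left(O + O \left(O - 952\right)\right) = -7 + \left(-350 + O\right) \left(O + O \left(-952 + O\right)\right)$)
$x{\left(B,w \right)} = - \frac{1675}{446}$ ($x{\left(B,w \right)} = -3 + \frac{1}{- \frac{446}{337}} = -3 - \frac{337}{446} = - \frac{1675}{446}$)
$\frac{J{\left(-39 \right)}}{x{\left(V{\left(18 \right)},-359 \right)}} = \frac{-7 + \left(-39\right)^{3} - 1301 \left(-39\right)^{2} + 332850 \left(-39\right)}{- \frac{1675}{446}} = \left(-7 - 59319 - 1978821 - 12981150\right) \left(- \frac{446}{1675}\right) = \left(-15019297\right) \left(- \frac{446}{1675}\right) = \frac{6698606462}{1675}$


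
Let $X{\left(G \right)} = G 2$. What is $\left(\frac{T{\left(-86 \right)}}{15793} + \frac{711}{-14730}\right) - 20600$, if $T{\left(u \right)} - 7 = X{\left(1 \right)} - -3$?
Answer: $- \frac{1597402462021}{77543630} \approx -20600.0$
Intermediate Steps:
$X{\left(G \right)} = 2 G$
$T{\left(u \right)} = 12$ ($T{\left(u \right)} = 7 + \left(2 \cdot 1 - -3\right) = 7 + \left(2 + 3\right) = 7 + 5 = 12$)
$\left(\frac{T{\left(-86 \right)}}{15793} + \frac{711}{-14730}\right) - 20600 = \left(\frac{12}{15793} + \frac{711}{-14730}\right) - 20600 = \left(12 \cdot \frac{1}{15793} + 711 \left(- \frac{1}{14730}\right)\right) - 20600 = \left(\frac{12}{15793} - \frac{237}{4910}\right) - 20600 = - \frac{3684021}{77543630} - 20600 = - \frac{1597402462021}{77543630}$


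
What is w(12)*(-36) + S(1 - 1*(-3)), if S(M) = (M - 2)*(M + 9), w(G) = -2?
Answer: 98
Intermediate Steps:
S(M) = (-2 + M)*(9 + M)
w(12)*(-36) + S(1 - 1*(-3)) = -2*(-36) + (-18 + (1 - 1*(-3))² + 7*(1 - 1*(-3))) = 72 + (-18 + (1 + 3)² + 7*(1 + 3)) = 72 + (-18 + 4² + 7*4) = 72 + (-18 + 16 + 28) = 72 + 26 = 98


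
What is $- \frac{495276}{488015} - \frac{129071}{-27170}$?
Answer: $\frac{47398981}{12688390} \approx 3.7356$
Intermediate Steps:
$- \frac{495276}{488015} - \frac{129071}{-27170} = \left(-495276\right) \frac{1}{488015} - - \frac{129071}{27170} = - \frac{495276}{488015} + \frac{129071}{27170} = \frac{47398981}{12688390}$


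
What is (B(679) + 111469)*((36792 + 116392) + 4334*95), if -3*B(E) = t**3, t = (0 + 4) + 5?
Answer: 62833124564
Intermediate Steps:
t = 9 (t = 4 + 5 = 9)
B(E) = -243 (B(E) = -1/3*9**3 = -1/3*729 = -243)
(B(679) + 111469)*((36792 + 116392) + 4334*95) = (-243 + 111469)*((36792 + 116392) + 4334*95) = 111226*(153184 + 411730) = 111226*564914 = 62833124564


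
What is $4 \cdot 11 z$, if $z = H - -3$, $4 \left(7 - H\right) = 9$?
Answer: $341$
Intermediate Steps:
$H = \frac{19}{4}$ ($H = 7 - \frac{9}{4} = \frac{19}{4} \approx 4.75$)
$z = \frac{31}{4}$ ($z = \frac{19}{4} - -3 = \frac{19}{4} + 3 = \frac{31}{4} \approx 7.75$)
$4 \cdot 11 z = 4 \cdot 11 \cdot \frac{31}{4} = 44 \cdot \frac{31}{4} = 341$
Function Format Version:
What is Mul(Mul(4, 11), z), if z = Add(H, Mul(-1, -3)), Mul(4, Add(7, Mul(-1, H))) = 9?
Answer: 341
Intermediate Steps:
H = Rational(19, 4) (H = Add(7, Mul(Rational(-1, 4), 9)) = Add(7, Rational(-9, 4)) = Rational(19, 4) ≈ 4.7500)
z = Rational(31, 4) (z = Add(Rational(19, 4), Mul(-1, -3)) = Add(Rational(19, 4), 3) = Rational(31, 4) ≈ 7.7500)
Mul(Mul(4, 11), z) = Mul(Mul(4, 11), Rational(31, 4)) = Mul(44, Rational(31, 4)) = 341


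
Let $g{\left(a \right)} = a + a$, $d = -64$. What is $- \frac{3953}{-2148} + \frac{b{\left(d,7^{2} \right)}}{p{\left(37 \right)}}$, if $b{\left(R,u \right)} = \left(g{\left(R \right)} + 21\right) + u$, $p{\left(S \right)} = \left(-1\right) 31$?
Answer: $\frac{247127}{66588} \approx 3.7113$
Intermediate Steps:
$g{\left(a \right)} = 2 a$
$p{\left(S \right)} = -31$
$b{\left(R,u \right)} = 21 + u + 2 R$ ($b{\left(R,u \right)} = \left(2 R + 21\right) + u = \left(21 + 2 R\right) + u = 21 + u + 2 R$)
$- \frac{3953}{-2148} + \frac{b{\left(d,7^{2} \right)}}{p{\left(37 \right)}} = - \frac{3953}{-2148} + \frac{21 + 7^{2} + 2 \left(-64\right)}{-31} = \left(-3953\right) \left(- \frac{1}{2148}\right) + \left(21 + 49 - 128\right) \left(- \frac{1}{31}\right) = \frac{3953}{2148} - - \frac{58}{31} = \frac{3953}{2148} + \frac{58}{31} = \frac{247127}{66588}$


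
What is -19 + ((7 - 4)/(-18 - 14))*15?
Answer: -653/32 ≈ -20.406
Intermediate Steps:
-19 + ((7 - 4)/(-18 - 14))*15 = -19 + (3/(-32))*15 = -19 + (3*(-1/32))*15 = -19 - 3/32*15 = -19 - 45/32 = -653/32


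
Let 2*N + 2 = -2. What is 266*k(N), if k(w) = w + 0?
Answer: -532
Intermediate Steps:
N = -2 (N = -1 + (½)*(-2) = -1 - 1 = -2)
k(w) = w
266*k(N) = 266*(-2) = -532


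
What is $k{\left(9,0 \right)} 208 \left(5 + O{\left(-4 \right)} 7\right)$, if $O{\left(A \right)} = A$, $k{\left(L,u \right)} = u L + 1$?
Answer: $-4784$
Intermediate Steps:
$k{\left(L,u \right)} = 1 + L u$ ($k{\left(L,u \right)} = L u + 1 = 1 + L u$)
$k{\left(9,0 \right)} 208 \left(5 + O{\left(-4 \right)} 7\right) = \left(1 + 9 \cdot 0\right) 208 \left(5 - 28\right) = \left(1 + 0\right) 208 \left(5 - 28\right) = 1 \cdot 208 \left(-23\right) = 208 \left(-23\right) = -4784$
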